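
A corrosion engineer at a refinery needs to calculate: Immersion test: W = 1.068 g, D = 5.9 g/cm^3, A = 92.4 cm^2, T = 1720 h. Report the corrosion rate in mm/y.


Apply the mm/y weight-loss relation: CR = 87600 * W / (D * A * T)
Numerator: 87600 * 1.068 = 93556.8
Denominator: 5.9 * 92.4 * 1720 = 937675.2
CR = 93556.8 / 937675.2 = 0.0998 mm/y

0.0998 mm/y


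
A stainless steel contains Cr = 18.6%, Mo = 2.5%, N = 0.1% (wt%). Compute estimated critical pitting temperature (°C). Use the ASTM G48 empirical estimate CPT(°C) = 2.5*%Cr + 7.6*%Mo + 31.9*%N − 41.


Apply the ASTM G48 empirical CPT estimate: CPT(°C) = 2.5*%Cr + 7.6*%Mo + 31.9*%N − 41
2.5*18.6 = 46.5; 7.6*2.5 = 19; 31.9*0.1 = 3.19
CPT = 46.5 + 19 + 3.19 − 41 = 27.69 °C
Rounded to 0.1 °C: CPT ≈ 27.7 °C

27.7 °C


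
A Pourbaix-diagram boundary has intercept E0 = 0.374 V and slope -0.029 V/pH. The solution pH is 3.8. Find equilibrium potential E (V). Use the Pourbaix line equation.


Apply the Pourbaix line equation: E = E0 + slope*pH
E = 0.374 + (-0.029)*3.8 = 0.374 + (-0.1102) = 0.2638 V
Rounded to 4 decimal places: E = 0.2638 V

0.2638 V


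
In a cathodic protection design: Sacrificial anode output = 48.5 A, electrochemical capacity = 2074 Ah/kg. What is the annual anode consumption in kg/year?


Annual consumption = current * hours per year / capacity
Rate = 48.5 * 8760 / 2074 = 204.9 kg/year

204.9 kg/year


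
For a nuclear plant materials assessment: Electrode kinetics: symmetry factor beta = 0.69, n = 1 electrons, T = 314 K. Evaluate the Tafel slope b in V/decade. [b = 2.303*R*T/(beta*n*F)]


Apply the Tafel slope relation: b = 2.303*R*T/(beta*n*F)
Numerator: 2.303 * 8.314 * 314 = 6012.2
Denominator: 0.69 * 1 * 96485 = 66574.65
b = 6012.2 / 66574.65 = 0.0903 V/decade

0.0903 V/decade


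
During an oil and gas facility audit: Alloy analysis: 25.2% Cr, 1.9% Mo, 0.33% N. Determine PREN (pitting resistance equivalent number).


Apply the PREN formula: PREN = Cr + 3.3*Mo + 16*N
PREN = 25.2 + 3.3*1.9 + 16*0.33
PREN = 25.2 + 6.27 + 5.28 = 36.75

36.75


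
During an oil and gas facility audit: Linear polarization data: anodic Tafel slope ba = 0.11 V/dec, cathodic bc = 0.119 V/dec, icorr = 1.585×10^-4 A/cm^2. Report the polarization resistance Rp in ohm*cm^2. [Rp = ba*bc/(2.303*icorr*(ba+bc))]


Apply the Stern-Geary equation: Rp = ba*bc / (2.303*icorr*(ba+bc))
ba*bc = 0.11*0.119 = 0.01309
ba+bc = 0.229; 2.303*icorr*(ba+bc) = 2.303*1.585×10^-4*0.229 = 8.359084×10^-5
Rp = 0.01309 / 8.359084×10^-5 = 156.6 ohm*cm^2

156.6 ohm*cm^2


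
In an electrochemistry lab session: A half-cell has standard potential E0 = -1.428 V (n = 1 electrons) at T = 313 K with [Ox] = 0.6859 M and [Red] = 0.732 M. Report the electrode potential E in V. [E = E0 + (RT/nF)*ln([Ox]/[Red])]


Apply the Nernst equation: E = E0 + (RT/nF)*ln([Ox]/[Red])
Step 1: RT/nF = 8.314*313/(1*96485) = 0.02697085 V
Step 2: [Ox]/[Red] = 0.6859/0.732 = 0.937022
Step 3: ln(0.937022) = -0.065049
Step 4: correction = 0.02697085 * -0.065049 = -0.0018 V
E = -1.428 + -0.0018 = -1.4298 V

-1.4298 V


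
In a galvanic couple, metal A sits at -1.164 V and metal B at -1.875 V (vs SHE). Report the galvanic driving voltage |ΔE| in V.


Driving voltage is the absolute potential difference.
|ΔE| = |-1.164 − (-1.875)| = 0.711 V

0.711 V


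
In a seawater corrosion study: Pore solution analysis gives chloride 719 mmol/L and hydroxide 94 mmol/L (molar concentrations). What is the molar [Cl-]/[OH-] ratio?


Threshold parameter = [Cl-] / [OH-] (molar basis; both in mmol/L, so units cancel)
Ratio = 719 / 94 = 7.65

7.65


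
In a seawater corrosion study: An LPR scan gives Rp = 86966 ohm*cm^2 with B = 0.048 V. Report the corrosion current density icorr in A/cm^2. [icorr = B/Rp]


Apply the Stern-Geary relation: icorr = B / Rp
icorr = 0.048 / 86966 = 5.519×10^-7 A/cm^2

5.519×10^-7 A/cm^2


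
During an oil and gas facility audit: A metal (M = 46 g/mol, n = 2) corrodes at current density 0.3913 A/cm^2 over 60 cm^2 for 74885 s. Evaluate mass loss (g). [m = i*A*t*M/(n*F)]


Apply Faraday's law: m = i*A*t*M / (n*F)
Total charge passed Q = i*A*t = 0.3913*60*74885 = 1758150.03 C
m = Q*M/(n*F) = 1758150.03*46/(2*96485) = 419.1061 g

419.1061 g


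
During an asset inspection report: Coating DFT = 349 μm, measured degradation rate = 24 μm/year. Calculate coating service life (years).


Service life = thickness / degradation rate
Life = 349 / 24 = 14.5 years

14.5 years


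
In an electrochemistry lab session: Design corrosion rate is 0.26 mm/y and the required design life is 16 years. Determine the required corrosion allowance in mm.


Corrosion allowance = CR × design life
CA = 0.26 * 16 = 4.16 mm

4.16 mm


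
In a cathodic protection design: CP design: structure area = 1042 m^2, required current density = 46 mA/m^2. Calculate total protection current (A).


I = area * current density, then convert mA → A (÷1000)
I = 1042 * 46 / 1000 = 47.93 A

47.93 A


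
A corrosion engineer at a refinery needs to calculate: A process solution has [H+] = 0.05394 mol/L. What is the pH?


pH = −log10[H+]
pH = −log10(0.05394) = 1.27

1.27


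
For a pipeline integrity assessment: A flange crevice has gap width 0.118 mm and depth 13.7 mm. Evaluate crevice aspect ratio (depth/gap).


Aspect ratio = depth / gap
Ratio = 13.7 / 0.118 = 116.1

116.1


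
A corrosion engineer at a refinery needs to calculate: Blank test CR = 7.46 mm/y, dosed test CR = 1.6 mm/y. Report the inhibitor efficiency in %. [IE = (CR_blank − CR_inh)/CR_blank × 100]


Apply the inhibitor-efficiency definition: IE = (CR_blank − CR_inh)/CR_blank × 100
IE = (7.46 − 1.6) / 7.46 × 100
IE = 5.86 / 7.46 × 100 = 78.6 %

78.6 %


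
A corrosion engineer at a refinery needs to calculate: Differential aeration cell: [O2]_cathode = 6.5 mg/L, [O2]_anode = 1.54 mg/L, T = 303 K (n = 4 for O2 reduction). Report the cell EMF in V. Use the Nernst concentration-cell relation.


Apply the Nernst concentration-cell relation: E = (RT/nF)*ln(C_cathode/C_anode)
RT/nF = 8.314*303/(4*96485) = 0.00652729 V
ln(6.5/1.54) = 1.44002
E = 0.00652729 * 1.44002 = 0.0094 V

0.0094 V


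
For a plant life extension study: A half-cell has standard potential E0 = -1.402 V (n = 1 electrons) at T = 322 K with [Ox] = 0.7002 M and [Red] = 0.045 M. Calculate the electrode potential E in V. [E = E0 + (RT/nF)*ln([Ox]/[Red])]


Apply the Nernst equation: E = E0 + (RT/nF)*ln([Ox]/[Red])
Step 1: RT/nF = 8.314*322/(1*96485) = 0.02774636 V
Step 2: [Ox]/[Red] = 0.7002/0.045 = 15.56
Step 3: ln(15.56) = 2.744704
Step 4: correction = 0.02774636 * 2.744704 = 0.076 V
E = -1.402 + 0.076 = -1.326 V

-1.326 V


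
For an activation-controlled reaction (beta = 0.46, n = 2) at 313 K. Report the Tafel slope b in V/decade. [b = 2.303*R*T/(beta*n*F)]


Apply the Tafel slope relation: b = 2.303*R*T/(beta*n*F)
Numerator: 2.303 * 8.314 * 313 = 5993.06
Denominator: 0.46 * 2 * 96485 = 88766.2
b = 5993.06 / 88766.2 = 0.068 V/decade

0.068 V/decade


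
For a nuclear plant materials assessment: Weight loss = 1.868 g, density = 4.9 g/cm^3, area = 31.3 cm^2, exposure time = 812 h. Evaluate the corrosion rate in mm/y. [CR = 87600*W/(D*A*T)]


Apply the mm/y weight-loss relation: CR = 87600 * W / (D * A * T)
Numerator: 87600 * 1.868 = 163636.8
Denominator: 4.9 * 31.3 * 812 = 124536.44
CR = 163636.8 / 124536.44 = 1.313967 mm/y

1.313967 mm/y


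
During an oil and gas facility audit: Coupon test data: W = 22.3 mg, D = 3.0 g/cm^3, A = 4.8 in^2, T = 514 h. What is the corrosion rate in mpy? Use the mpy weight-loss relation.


Apply the mpy weight-loss relation: CR = 534 * W / (D * A * T)
Numerator: 534 * 22.3 = 11908.2
Denominator: 3.0 * 4.8 * 514 = 7401.6
CR = 11908.2 / 7401.6 = 1.609 mpy

1.609 mpy


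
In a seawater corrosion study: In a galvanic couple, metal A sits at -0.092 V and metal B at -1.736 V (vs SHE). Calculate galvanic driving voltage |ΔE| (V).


Driving voltage is the absolute potential difference.
|ΔE| = |-0.092 − (-1.736)| = 1.644 V

1.644 V


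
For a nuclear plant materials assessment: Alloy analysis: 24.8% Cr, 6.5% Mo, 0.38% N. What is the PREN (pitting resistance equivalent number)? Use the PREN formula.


Apply the PREN formula: PREN = Cr + 3.3*Mo + 16*N
PREN = 24.8 + 3.3*6.5 + 16*0.38
PREN = 24.8 + 21.45 + 6.08 = 52.33

52.33


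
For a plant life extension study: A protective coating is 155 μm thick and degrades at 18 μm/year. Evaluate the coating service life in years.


Service life = thickness / degradation rate
Life = 155 / 18 = 8.6 years

8.6 years


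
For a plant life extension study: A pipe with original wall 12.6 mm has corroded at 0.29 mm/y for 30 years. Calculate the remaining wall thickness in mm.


Remaining wall = original − CR × time
t = 12.6 − 0.29*30 = 12.6 − 8.7 = 3.9 mm

3.9 mm


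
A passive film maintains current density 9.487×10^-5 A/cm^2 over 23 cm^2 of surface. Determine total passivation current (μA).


I = i_pass * A, then convert A → μA (×10^6)
I = 9.487×10^-5 * 23 * 10^6 = 2182.01 μA

2182.01 μA


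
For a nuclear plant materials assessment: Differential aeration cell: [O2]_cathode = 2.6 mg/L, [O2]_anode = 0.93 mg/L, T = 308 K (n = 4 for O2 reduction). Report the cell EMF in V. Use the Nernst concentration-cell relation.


Apply the Nernst concentration-cell relation: E = (RT/nF)*ln(C_cathode/C_anode)
RT/nF = 8.314*308/(4*96485) = 0.006635 V
ln(2.6/0.93) = 1.02808
E = 0.006635 * 1.02808 = 0.00682 V

0.00682 V


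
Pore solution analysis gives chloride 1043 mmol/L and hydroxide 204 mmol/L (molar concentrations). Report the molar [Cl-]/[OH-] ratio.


Threshold parameter = [Cl-] / [OH-] (molar basis; both in mmol/L, so units cancel)
Ratio = 1043 / 204 = 5.11

5.11


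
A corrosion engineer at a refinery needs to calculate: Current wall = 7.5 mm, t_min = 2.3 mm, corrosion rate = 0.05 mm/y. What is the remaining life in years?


Apply the remaining-life relation: RL = (t_current − t_min) / CR
RL = (7.5 − 2.3) / 0.05 = 5.2 / 0.05 = 104.0 years

104.0 years


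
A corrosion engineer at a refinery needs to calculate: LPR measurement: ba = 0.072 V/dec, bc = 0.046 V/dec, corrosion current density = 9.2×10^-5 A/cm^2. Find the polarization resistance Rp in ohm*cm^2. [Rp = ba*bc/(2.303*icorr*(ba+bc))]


Apply the Stern-Geary equation: Rp = ba*bc / (2.303*icorr*(ba+bc))
ba*bc = 0.072*0.046 = 0.003312
ba+bc = 0.118; 2.303*icorr*(ba+bc) = 2.303*9.2×10^-5*0.118 = 2.5001368×10^-5
Rp = 0.003312 / 2.5001368×10^-5 = 132.47 ohm*cm^2

132.47 ohm*cm^2


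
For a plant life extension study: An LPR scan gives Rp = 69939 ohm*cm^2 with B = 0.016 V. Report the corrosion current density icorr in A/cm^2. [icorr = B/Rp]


Apply the Stern-Geary relation: icorr = B / Rp
icorr = 0.016 / 69939 = 2.288×10^-7 A/cm^2

2.288×10^-7 A/cm^2


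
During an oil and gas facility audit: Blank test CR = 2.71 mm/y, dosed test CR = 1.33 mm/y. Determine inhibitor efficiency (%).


Apply the inhibitor-efficiency definition: IE = (CR_blank − CR_inh)/CR_blank × 100
IE = (2.71 − 1.33) / 2.71 × 100
IE = 1.38 / 2.71 × 100 = 50.9 %

50.9 %


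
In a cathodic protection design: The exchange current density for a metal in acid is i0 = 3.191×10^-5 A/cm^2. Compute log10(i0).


i0 = 3.191×10^-5 A/cm^2
log10(i0) = -4.496

-4.496


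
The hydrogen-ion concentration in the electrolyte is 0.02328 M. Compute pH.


pH = −log10[H+]
pH = −log10(0.02328) = 1.63

1.63


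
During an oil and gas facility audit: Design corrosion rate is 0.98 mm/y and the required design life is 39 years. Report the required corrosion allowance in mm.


Corrosion allowance = CR × design life
CA = 0.98 * 39 = 38.22 mm

38.22 mm


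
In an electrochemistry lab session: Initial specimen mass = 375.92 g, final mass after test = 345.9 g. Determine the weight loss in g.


Weight loss = initial − final
WL = 375.92 − 345.9 = 30.02 g

30.02 g


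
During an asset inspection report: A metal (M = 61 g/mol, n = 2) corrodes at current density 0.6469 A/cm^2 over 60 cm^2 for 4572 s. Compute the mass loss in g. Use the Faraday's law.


Apply Faraday's law: m = i*A*t*M / (n*F)
Total charge passed Q = i*A*t = 0.6469*60*4572 = 177457.608 C
m = Q*M/(n*F) = 177457.608*61/(2*96485) = 56.096 g

56.096 g


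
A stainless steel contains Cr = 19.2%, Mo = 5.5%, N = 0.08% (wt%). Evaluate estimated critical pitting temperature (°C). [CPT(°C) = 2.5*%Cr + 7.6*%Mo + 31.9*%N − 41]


Apply the ASTM G48 empirical CPT estimate: CPT(°C) = 2.5*%Cr + 7.6*%Mo + 31.9*%N − 41
2.5*19.2 = 48; 7.6*5.5 = 41.8; 31.9*0.08 = 2.552
CPT = 48 + 41.8 + 2.552 − 41 = 51.352 °C
Rounded to 0.1 °C: CPT ≈ 51.4 °C

51.4 °C


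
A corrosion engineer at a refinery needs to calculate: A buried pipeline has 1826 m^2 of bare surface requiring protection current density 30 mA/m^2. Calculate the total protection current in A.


I = area * current density, then convert mA → A (÷1000)
I = 1826 * 30 / 1000 = 54.78 A

54.78 A


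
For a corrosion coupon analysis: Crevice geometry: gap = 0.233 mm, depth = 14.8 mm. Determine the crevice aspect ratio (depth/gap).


Aspect ratio = depth / gap
Ratio = 14.8 / 0.233 = 63.5

63.5


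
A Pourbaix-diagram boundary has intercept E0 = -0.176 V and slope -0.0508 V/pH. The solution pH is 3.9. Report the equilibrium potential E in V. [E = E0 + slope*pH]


Apply the Pourbaix line equation: E = E0 + slope*pH
E = -0.176 + (-0.0508)*3.9 = -0.176 + (-0.19812) = -0.37412 V
Rounded to 4 decimal places: E = -0.3741 V

-0.3741 V


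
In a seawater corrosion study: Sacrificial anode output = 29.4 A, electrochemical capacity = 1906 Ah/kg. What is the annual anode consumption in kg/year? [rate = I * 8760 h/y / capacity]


Annual consumption = current * hours per year / capacity
Rate = 29.4 * 8760 / 1906 = 135.1 kg/year

135.1 kg/year


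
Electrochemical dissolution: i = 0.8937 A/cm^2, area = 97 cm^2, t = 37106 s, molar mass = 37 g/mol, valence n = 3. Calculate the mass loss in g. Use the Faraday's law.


Apply Faraday's law: m = i*A*t*M / (n*F)
Total charge passed Q = i*A*t = 0.8937*97*37106 = 3216678.3234 C
m = Q*M/(n*F) = 3216678.3234*37/(3*96485) = 411.177 g

411.177 g


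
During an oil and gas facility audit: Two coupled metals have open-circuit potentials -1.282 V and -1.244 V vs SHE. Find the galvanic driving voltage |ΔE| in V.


Driving voltage is the absolute potential difference.
|ΔE| = |-1.282 − (-1.244)| = 0.038 V

0.038 V


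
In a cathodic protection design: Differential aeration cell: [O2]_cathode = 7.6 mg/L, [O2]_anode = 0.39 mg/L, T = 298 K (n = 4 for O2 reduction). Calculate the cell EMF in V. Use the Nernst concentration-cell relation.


Apply the Nernst concentration-cell relation: E = (RT/nF)*ln(C_cathode/C_anode)
RT/nF = 8.314*298/(4*96485) = 0.00641958 V
ln(7.6/0.39) = 2.96976
E = 0.00641958 * 2.96976 = 0.01906 V

0.01906 V


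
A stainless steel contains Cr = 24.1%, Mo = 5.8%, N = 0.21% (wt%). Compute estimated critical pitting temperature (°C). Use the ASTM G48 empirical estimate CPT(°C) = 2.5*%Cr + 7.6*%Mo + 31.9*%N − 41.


Apply the ASTM G48 empirical CPT estimate: CPT(°C) = 2.5*%Cr + 7.6*%Mo + 31.9*%N − 41
2.5*24.1 = 60.25; 7.6*5.8 = 44.08; 31.9*0.21 = 6.699
CPT = 60.25 + 44.08 + 6.699 − 41 = 70.029 °C
Rounded to 0.1 °C: CPT ≈ 70.0 °C

70.0 °C


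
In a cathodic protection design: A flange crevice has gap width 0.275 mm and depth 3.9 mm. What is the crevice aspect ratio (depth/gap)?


Aspect ratio = depth / gap
Ratio = 3.9 / 0.275 = 14.2

14.2


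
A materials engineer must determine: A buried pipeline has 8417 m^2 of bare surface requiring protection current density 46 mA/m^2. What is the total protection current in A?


I = area * current density, then convert mA → A (÷1000)
I = 8417 * 46 / 1000 = 387.18 A

387.18 A


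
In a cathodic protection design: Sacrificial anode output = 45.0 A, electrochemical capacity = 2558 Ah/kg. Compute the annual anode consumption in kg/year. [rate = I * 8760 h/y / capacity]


Annual consumption = current * hours per year / capacity
Rate = 45.0 * 8760 / 2558 = 154.1 kg/year

154.1 kg/year


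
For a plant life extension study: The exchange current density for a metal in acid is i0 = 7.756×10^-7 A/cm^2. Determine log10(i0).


i0 = 7.756×10^-7 A/cm^2
log10(i0) = -6.11

-6.11


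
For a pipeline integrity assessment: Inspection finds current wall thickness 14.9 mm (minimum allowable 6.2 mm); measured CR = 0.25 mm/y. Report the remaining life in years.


Apply the remaining-life relation: RL = (t_current − t_min) / CR
RL = (14.9 − 6.2) / 0.25 = 8.7 / 0.25 = 34.8 years

34.8 years


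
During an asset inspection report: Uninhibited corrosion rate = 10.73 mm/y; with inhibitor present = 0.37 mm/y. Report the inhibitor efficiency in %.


Apply the inhibitor-efficiency definition: IE = (CR_blank − CR_inh)/CR_blank × 100
IE = (10.73 − 0.37) / 10.73 × 100
IE = 10.36 / 10.73 × 100 = 96.6 %

96.6 %


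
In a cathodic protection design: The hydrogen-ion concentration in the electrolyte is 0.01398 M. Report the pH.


pH = −log10[H+]
pH = −log10(0.01398) = 1.85

1.85


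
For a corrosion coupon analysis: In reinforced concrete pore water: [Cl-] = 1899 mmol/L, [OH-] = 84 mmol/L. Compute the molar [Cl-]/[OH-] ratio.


Threshold parameter = [Cl-] / [OH-] (molar basis; both in mmol/L, so units cancel)
Ratio = 1899 / 84 = 22.61

22.61


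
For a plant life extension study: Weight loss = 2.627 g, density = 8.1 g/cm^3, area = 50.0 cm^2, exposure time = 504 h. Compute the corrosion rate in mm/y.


Apply the mm/y weight-loss relation: CR = 87600 * W / (D * A * T)
Numerator: 87600 * 2.627 = 230125.2
Denominator: 8.1 * 50.0 * 504 = 204120.0
CR = 230125.2 / 204120.0 = 1.1274 mm/y

1.1274 mm/y


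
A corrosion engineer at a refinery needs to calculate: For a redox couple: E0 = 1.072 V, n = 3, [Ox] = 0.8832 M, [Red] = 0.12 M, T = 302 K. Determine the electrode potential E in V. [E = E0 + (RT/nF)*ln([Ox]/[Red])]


Apply the Nernst equation: E = E0 + (RT/nF)*ln([Ox]/[Red])
Step 1: RT/nF = 8.314*302/(3*96485) = 0.00867433 V
Step 2: [Ox]/[Red] = 0.8832/0.12 = 7.36
Step 3: ln(7.36) = 1.99606
Step 4: correction = 0.00867433 * 1.99606 = 0.017 V
E = 1.072 + 0.017 = 1.089 V

1.089 V


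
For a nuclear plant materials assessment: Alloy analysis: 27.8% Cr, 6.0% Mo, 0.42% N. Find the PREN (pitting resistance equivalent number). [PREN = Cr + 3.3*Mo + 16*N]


Apply the PREN formula: PREN = Cr + 3.3*Mo + 16*N
PREN = 27.8 + 3.3*6.0 + 16*0.42
PREN = 27.8 + 19.8 + 6.72 = 54.32

54.32


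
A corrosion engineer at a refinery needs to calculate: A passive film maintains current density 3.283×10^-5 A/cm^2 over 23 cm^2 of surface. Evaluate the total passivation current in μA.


I = i_pass * A, then convert A → μA (×10^6)
I = 3.283×10^-5 * 23 * 10^6 = 755.09 μA

755.09 μA


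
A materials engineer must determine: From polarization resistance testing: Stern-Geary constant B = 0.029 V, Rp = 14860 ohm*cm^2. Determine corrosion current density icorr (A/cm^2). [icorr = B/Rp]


Apply the Stern-Geary relation: icorr = B / Rp
icorr = 0.029 / 14860 = 1.952×10^-6 A/cm^2

1.952×10^-6 A/cm^2


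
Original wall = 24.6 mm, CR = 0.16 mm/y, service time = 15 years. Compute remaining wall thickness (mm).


Remaining wall = original − CR × time
t = 24.6 − 0.16*15 = 24.6 − 2.4 = 22.2 mm

22.2 mm


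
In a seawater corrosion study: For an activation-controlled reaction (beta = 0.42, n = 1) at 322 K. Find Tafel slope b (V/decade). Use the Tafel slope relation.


Apply the Tafel slope relation: b = 2.303*R*T/(beta*n*F)
Numerator: 2.303 * 8.314 * 322 = 6165.38
Denominator: 0.42 * 1 * 96485 = 40523.7
b = 6165.38 / 40523.7 = 0.152 V/decade

0.152 V/decade


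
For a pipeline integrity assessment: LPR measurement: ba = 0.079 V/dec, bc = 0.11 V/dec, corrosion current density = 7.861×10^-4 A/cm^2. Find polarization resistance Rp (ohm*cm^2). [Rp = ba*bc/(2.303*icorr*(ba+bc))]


Apply the Stern-Geary equation: Rp = ba*bc / (2.303*icorr*(ba+bc))
ba*bc = 0.079*0.11 = 0.00869
ba+bc = 0.189; 2.303*icorr*(ba+bc) = 2.303*7.861×10^-4*0.189 = 3.4216339×10^-4
Rp = 0.00869 / 3.4216339×10^-4 = 25.4 ohm*cm^2

25.4 ohm*cm^2


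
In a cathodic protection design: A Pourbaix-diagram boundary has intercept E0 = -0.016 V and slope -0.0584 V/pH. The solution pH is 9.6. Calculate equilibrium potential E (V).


Apply the Pourbaix line equation: E = E0 + slope*pH
E = -0.016 + (-0.0584)*9.6 = -0.016 + (-0.56064) = -0.57664 V
Rounded to 3 decimal places: E = -0.577 V

-0.577 V


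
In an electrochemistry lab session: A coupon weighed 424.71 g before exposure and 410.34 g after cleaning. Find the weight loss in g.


Weight loss = initial − final
WL = 424.71 − 410.34 = 14.37 g

14.37 g


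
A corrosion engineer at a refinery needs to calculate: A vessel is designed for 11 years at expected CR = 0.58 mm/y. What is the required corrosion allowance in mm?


Corrosion allowance = CR × design life
CA = 0.58 * 11 = 6.38 mm

6.38 mm


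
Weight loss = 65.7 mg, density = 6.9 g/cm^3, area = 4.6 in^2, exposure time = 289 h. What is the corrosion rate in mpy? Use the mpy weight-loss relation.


Apply the mpy weight-loss relation: CR = 534 * W / (D * A * T)
Numerator: 534 * 65.7 = 35083.8
Denominator: 6.9 * 4.6 * 289 = 9172.86
CR = 35083.8 / 9172.86 = 3.825 mpy

3.825 mpy


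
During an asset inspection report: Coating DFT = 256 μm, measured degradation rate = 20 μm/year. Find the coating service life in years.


Service life = thickness / degradation rate
Life = 256 / 20 = 12.8 years

12.8 years


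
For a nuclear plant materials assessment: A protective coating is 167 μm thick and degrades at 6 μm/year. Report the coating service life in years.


Service life = thickness / degradation rate
Life = 167 / 6 = 27.8 years

27.8 years


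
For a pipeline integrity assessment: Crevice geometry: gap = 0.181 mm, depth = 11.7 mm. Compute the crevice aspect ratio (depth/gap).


Aspect ratio = depth / gap
Ratio = 11.7 / 0.181 = 64.6

64.6


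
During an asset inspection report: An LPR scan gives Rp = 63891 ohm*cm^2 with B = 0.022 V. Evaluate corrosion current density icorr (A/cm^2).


Apply the Stern-Geary relation: icorr = B / Rp
icorr = 0.022 / 63891 = 3.443×10^-7 A/cm^2

3.443×10^-7 A/cm^2


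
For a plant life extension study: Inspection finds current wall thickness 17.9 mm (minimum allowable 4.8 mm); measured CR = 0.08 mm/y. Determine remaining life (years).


Apply the remaining-life relation: RL = (t_current − t_min) / CR
RL = (17.9 − 4.8) / 0.08 = 13.1 / 0.08 = 163.8 years

163.8 years


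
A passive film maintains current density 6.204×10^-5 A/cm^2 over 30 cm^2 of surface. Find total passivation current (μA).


I = i_pass * A, then convert A → μA (×10^6)
I = 6.204×10^-5 * 30 * 10^6 = 1861.2 μA

1861.2 μA


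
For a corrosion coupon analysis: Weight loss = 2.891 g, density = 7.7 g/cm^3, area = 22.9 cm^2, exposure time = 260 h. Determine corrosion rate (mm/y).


Apply the mm/y weight-loss relation: CR = 87600 * W / (D * A * T)
Numerator: 87600 * 2.891 = 253251.6
Denominator: 7.7 * 22.9 * 260 = 45845.8
CR = 253251.6 / 45845.8 = 5.523987 mm/y

5.523987 mm/y


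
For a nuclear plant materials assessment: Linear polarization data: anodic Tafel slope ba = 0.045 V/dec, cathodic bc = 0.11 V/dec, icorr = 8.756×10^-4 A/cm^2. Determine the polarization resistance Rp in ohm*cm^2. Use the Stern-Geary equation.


Apply the Stern-Geary equation: Rp = ba*bc / (2.303*icorr*(ba+bc))
ba*bc = 0.045*0.11 = 0.00495
ba+bc = 0.155; 2.303*icorr*(ba+bc) = 2.303*8.756×10^-4*0.155 = 3.1255855×10^-4
Rp = 0.00495 / 3.1255855×10^-4 = 15.84 ohm*cm^2

15.84 ohm*cm^2


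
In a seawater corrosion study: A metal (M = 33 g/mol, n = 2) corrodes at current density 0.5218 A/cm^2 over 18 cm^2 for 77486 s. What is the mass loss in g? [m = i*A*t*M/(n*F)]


Apply Faraday's law: m = i*A*t*M / (n*F)
Total charge passed Q = i*A*t = 0.5218*18*77486 = 727779.5064 C
m = Q*M/(n*F) = 727779.5064*33/(2*96485) = 124.4583 g

124.4583 g


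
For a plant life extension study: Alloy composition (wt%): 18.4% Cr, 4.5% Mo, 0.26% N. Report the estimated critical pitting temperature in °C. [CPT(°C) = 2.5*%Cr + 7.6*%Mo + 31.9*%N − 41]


Apply the ASTM G48 empirical CPT estimate: CPT(°C) = 2.5*%Cr + 7.6*%Mo + 31.9*%N − 41
2.5*18.4 = 46; 7.6*4.5 = 34.2; 31.9*0.26 = 8.294
CPT = 46 + 34.2 + 8.294 − 41 = 47.494 °C
Rounded to 0.1 °C: CPT ≈ 47.5 °C

47.5 °C


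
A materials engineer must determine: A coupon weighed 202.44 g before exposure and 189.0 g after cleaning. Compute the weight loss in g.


Weight loss = initial − final
WL = 202.44 − 189.0 = 13.44 g

13.44 g


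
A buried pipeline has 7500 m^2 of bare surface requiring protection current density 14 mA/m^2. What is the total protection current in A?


I = area * current density, then convert mA → A (÷1000)
I = 7500 * 14 / 1000 = 105.0 A

105.0 A


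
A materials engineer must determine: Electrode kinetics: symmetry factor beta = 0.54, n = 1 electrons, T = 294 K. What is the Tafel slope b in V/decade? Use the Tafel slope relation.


Apply the Tafel slope relation: b = 2.303*R*T/(beta*n*F)
Numerator: 2.303 * 8.314 * 294 = 5629.26
Denominator: 0.54 * 1 * 96485 = 52101.9
b = 5629.26 / 52101.9 = 0.108 V/decade

0.108 V/decade


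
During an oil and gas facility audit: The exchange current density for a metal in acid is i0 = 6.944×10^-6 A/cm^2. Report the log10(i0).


i0 = 6.944×10^-6 A/cm^2
log10(i0) = -5.158

-5.158


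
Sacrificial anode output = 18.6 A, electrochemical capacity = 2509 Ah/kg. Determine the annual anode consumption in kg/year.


Annual consumption = current * hours per year / capacity
Rate = 18.6 * 8760 / 2509 = 64.9 kg/year

64.9 kg/year


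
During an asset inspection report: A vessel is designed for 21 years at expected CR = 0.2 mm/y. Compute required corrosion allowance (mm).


Corrosion allowance = CR × design life
CA = 0.2 * 21 = 4.2 mm

4.2 mm


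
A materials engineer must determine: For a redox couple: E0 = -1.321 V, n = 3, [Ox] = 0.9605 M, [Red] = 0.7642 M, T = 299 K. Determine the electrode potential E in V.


Apply the Nernst equation: E = E0 + (RT/nF)*ln([Ox]/[Red])
Step 1: RT/nF = 8.314*299/(3*96485) = 0.00858816 V
Step 2: [Ox]/[Red] = 0.9605/0.7642 = 1.25687
Step 3: ln(1.25687) = 0.228625
Step 4: correction = 0.00858816 * 0.228625 = 0.002 V
E = -1.321 + 0.002 = -1.319 V

-1.319 V


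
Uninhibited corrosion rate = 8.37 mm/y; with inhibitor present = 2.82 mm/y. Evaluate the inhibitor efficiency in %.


Apply the inhibitor-efficiency definition: IE = (CR_blank − CR_inh)/CR_blank × 100
IE = (8.37 − 2.82) / 8.37 × 100
IE = 5.55 / 8.37 × 100 = 66.3 %

66.3 %


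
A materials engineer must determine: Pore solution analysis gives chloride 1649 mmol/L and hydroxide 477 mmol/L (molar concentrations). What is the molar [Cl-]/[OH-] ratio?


Threshold parameter = [Cl-] / [OH-] (molar basis; both in mmol/L, so units cancel)
Ratio = 1649 / 477 = 3.46

3.46


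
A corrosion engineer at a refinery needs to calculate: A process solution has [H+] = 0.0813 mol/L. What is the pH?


pH = −log10[H+]
pH = −log10(0.0813) = 1.09

1.09


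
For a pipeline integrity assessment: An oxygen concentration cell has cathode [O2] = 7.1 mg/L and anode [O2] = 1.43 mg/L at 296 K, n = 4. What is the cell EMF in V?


Apply the Nernst concentration-cell relation: E = (RT/nF)*ln(C_cathode/C_anode)
RT/nF = 8.314*296/(4*96485) = 0.00637649 V
ln(7.1/1.43) = 1.60242
E = 0.00637649 * 1.60242 = 0.01022 V

0.01022 V


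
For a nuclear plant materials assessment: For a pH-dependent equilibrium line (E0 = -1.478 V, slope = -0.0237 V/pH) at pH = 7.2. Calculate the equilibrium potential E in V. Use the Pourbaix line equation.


Apply the Pourbaix line equation: E = E0 + slope*pH
E = -1.478 + (-0.0237)*7.2 = -1.478 + (-0.17064) = -1.64864 V
Rounded to 3 decimal places: E = -1.649 V

-1.649 V


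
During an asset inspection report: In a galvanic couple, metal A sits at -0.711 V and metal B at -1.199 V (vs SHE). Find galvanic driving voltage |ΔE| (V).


Driving voltage is the absolute potential difference.
|ΔE| = |-0.711 − (-1.199)| = 0.488 V

0.488 V


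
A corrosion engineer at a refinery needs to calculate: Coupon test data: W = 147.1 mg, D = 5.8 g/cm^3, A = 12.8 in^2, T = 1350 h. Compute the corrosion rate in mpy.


Apply the mpy weight-loss relation: CR = 534 * W / (D * A * T)
Numerator: 534 * 147.1 = 78551.4
Denominator: 5.8 * 12.8 * 1350 = 100224.0
CR = 78551.4 / 100224.0 = 0.784 mpy

0.784 mpy


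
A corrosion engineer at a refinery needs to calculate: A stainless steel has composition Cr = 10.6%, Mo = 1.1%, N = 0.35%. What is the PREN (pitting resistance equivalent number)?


Apply the PREN formula: PREN = Cr + 3.3*Mo + 16*N
PREN = 10.6 + 3.3*1.1 + 16*0.35
PREN = 10.6 + 3.63 + 5.6 = 19.83

19.83


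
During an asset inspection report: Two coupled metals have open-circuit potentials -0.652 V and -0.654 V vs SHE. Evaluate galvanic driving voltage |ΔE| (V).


Driving voltage is the absolute potential difference.
|ΔE| = |-0.652 − (-0.654)| = 0.002 V

0.002 V


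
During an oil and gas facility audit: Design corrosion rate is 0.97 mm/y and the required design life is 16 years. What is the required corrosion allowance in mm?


Corrosion allowance = CR × design life
CA = 0.97 * 16 = 15.52 mm

15.52 mm


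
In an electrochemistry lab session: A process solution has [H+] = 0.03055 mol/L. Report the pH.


pH = −log10[H+]
pH = −log10(0.03055) = 1.51

1.51


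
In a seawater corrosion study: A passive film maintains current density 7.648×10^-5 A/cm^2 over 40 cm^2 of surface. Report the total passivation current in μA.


I = i_pass * A, then convert A → μA (×10^6)
I = 7.648×10^-5 * 40 * 10^6 = 3059.2 μA

3059.2 μA


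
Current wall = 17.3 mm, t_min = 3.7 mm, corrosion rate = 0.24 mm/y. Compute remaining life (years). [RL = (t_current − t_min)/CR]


Apply the remaining-life relation: RL = (t_current − t_min) / CR
RL = (17.3 − 3.7) / 0.24 = 13.6 / 0.24 = 56.7 years

56.7 years


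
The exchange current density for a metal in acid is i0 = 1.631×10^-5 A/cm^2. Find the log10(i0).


i0 = 1.631×10^-5 A/cm^2
log10(i0) = -4.788

-4.788


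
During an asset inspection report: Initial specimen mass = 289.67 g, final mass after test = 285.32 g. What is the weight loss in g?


Weight loss = initial − final
WL = 289.67 − 285.32 = 4.35 g

4.35 g


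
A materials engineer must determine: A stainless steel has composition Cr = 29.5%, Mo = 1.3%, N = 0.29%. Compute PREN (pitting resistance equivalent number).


Apply the PREN formula: PREN = Cr + 3.3*Mo + 16*N
PREN = 29.5 + 3.3*1.3 + 16*0.29
PREN = 29.5 + 4.29 + 4.64 = 38.43

38.43


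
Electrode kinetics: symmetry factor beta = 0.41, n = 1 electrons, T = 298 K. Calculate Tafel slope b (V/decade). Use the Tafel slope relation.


Apply the Tafel slope relation: b = 2.303*R*T/(beta*n*F)
Numerator: 2.303 * 8.314 * 298 = 5705.85
Denominator: 0.41 * 1 * 96485 = 39558.85
b = 5705.85 / 39558.85 = 0.1442 V/decade

0.1442 V/decade


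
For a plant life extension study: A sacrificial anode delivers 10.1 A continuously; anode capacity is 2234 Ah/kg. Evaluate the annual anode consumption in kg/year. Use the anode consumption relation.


Annual consumption = current * hours per year / capacity
Rate = 10.1 * 8760 / 2234 = 39.6 kg/year

39.6 kg/year


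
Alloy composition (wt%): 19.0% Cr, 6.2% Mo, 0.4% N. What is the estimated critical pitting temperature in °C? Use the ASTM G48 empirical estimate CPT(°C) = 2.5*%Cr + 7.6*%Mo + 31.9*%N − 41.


Apply the ASTM G48 empirical CPT estimate: CPT(°C) = 2.5*%Cr + 7.6*%Mo + 31.9*%N − 41
2.5*19.0 = 47.5; 7.6*6.2 = 47.12; 31.9*0.4 = 12.76
CPT = 47.5 + 47.12 + 12.76 − 41 = 66.38 °C
Rounded to 0.1 °C: CPT ≈ 66.4 °C

66.4 °C


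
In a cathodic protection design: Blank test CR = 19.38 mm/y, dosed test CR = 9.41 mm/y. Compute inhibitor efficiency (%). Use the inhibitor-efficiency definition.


Apply the inhibitor-efficiency definition: IE = (CR_blank − CR_inh)/CR_blank × 100
IE = (19.38 − 9.41) / 19.38 × 100
IE = 9.97 / 19.38 × 100 = 51.4 %

51.4 %


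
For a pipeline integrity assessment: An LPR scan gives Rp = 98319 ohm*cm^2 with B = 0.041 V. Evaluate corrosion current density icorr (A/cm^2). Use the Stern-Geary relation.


Apply the Stern-Geary relation: icorr = B / Rp
icorr = 0.041 / 98319 = 4.17×10^-7 A/cm^2

4.17×10^-7 A/cm^2


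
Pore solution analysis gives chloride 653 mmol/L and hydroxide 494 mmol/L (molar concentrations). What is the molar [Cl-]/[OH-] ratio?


Threshold parameter = [Cl-] / [OH-] (molar basis; both in mmol/L, so units cancel)
Ratio = 653 / 494 = 1.32

1.32


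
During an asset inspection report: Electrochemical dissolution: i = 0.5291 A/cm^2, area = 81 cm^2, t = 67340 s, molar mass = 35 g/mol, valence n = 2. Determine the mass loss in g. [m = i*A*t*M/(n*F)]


Apply Faraday's law: m = i*A*t*M / (n*F)
Total charge passed Q = i*A*t = 0.5291*81*67340 = 2885997.114 C
m = Q*M/(n*F) = 2885997.114*35/(2*96485) = 523.4487 g

523.4487 g


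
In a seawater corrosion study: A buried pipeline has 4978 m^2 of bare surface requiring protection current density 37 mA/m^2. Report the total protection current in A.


I = area * current density, then convert mA → A (÷1000)
I = 4978 * 37 / 1000 = 184.19 A

184.19 A


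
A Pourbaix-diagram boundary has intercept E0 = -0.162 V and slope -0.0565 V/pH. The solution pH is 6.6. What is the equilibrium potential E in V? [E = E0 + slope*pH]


Apply the Pourbaix line equation: E = E0 + slope*pH
E = -0.162 + (-0.0565)*6.6 = -0.162 + (-0.3729) = -0.5349 V
Rounded to 3 decimal places: E = -0.535 V

-0.535 V


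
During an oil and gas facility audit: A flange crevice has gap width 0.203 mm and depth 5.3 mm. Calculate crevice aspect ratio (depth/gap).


Aspect ratio = depth / gap
Ratio = 5.3 / 0.203 = 26.1

26.1


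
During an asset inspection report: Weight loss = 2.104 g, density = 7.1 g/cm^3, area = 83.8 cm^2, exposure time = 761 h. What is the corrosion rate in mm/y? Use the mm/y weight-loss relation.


Apply the mm/y weight-loss relation: CR = 87600 * W / (D * A * T)
Numerator: 87600 * 2.104 = 184310.4
Denominator: 7.1 * 83.8 * 761 = 452779.78
CR = 184310.4 / 452779.78 = 0.4071 mm/y

0.4071 mm/y


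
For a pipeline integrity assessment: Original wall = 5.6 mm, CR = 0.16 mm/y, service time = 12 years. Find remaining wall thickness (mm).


Remaining wall = original − CR × time
t = 5.6 − 0.16*12 = 5.6 − 1.92 = 3.68 mm

3.68 mm


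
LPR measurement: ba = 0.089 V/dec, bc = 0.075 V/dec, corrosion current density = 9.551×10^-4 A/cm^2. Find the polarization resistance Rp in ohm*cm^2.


Apply the Stern-Geary equation: Rp = ba*bc / (2.303*icorr*(ba+bc))
ba*bc = 0.089*0.075 = 0.006675
ba+bc = 0.164; 2.303*icorr*(ba+bc) = 2.303*9.551×10^-4*0.164 = 3.6073363×10^-4
Rp = 0.006675 / 3.6073363×10^-4 = 18.5 ohm*cm^2

18.5 ohm*cm^2


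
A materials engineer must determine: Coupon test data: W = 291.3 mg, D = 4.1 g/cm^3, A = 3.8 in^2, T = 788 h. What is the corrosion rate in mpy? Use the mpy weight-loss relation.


Apply the mpy weight-loss relation: CR = 534 * W / (D * A * T)
Numerator: 534 * 291.3 = 155554.2
Denominator: 4.1 * 3.8 * 788 = 12277.04
CR = 155554.2 / 12277.04 = 12.67033 mpy

12.67033 mpy


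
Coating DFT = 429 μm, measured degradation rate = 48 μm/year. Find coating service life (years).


Service life = thickness / degradation rate
Life = 429 / 48 = 8.9 years

8.9 years


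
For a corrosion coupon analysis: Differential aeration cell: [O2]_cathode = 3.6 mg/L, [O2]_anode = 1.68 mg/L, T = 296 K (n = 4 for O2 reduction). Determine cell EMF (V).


Apply the Nernst concentration-cell relation: E = (RT/nF)*ln(C_cathode/C_anode)
RT/nF = 8.314*296/(4*96485) = 0.00637649 V
ln(3.6/1.68) = 0.76214
E = 0.00637649 * 0.76214 = 0.00486 V

0.00486 V


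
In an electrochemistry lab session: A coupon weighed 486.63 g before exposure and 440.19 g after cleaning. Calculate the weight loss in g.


Weight loss = initial − final
WL = 486.63 − 440.19 = 46.44 g

46.44 g


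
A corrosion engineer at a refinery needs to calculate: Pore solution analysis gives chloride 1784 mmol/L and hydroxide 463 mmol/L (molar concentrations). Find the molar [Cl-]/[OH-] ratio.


Threshold parameter = [Cl-] / [OH-] (molar basis; both in mmol/L, so units cancel)
Ratio = 1784 / 463 = 3.85

3.85


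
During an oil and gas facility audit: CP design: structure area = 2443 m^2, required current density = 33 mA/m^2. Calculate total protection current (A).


I = area * current density, then convert mA → A (÷1000)
I = 2443 * 33 / 1000 = 80.62 A

80.62 A


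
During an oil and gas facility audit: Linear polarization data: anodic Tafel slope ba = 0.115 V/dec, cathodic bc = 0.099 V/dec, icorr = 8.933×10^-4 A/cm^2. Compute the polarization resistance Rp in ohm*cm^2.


Apply the Stern-Geary equation: Rp = ba*bc / (2.303*icorr*(ba+bc))
ba*bc = 0.115*0.099 = 0.011385
ba+bc = 0.214; 2.303*icorr*(ba+bc) = 2.303*8.933×10^-4*0.214 = 4.4025576×10^-4
Rp = 0.011385 / 4.4025576×10^-4 = 25.86 ohm*cm^2

25.86 ohm*cm^2


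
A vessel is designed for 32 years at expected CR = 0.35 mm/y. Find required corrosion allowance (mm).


Corrosion allowance = CR × design life
CA = 0.35 * 32 = 11.2 mm

11.2 mm


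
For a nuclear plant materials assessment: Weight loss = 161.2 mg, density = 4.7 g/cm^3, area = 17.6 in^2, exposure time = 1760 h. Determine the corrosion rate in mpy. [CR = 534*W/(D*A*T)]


Apply the mpy weight-loss relation: CR = 534 * W / (D * A * T)
Numerator: 534 * 161.2 = 86080.8
Denominator: 4.7 * 17.6 * 1760 = 145587.2
CR = 86080.8 / 145587.2 = 0.5913 mpy

0.5913 mpy


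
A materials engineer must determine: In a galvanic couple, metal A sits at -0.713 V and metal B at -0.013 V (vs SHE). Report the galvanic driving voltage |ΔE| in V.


Driving voltage is the absolute potential difference.
|ΔE| = |-0.713 − (-0.013)| = 0.7 V

0.7 V


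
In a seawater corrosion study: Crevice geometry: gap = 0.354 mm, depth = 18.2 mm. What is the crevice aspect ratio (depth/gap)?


Aspect ratio = depth / gap
Ratio = 18.2 / 0.354 = 51.4

51.4


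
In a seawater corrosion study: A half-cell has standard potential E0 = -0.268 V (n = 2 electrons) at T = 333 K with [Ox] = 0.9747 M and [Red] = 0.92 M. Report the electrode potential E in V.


Apply the Nernst equation: E = E0 + (RT/nF)*ln([Ox]/[Red])
Step 1: RT/nF = 8.314*333/(2*96485) = 0.01434711 V
Step 2: [Ox]/[Red] = 0.9747/0.92 = 1.059457
Step 3: ln(1.059457) = 0.057757
Step 4: correction = 0.01434711 * 0.057757 = 0.0008 V
E = -0.268 + 0.0008 = -0.2672 V

-0.2672 V


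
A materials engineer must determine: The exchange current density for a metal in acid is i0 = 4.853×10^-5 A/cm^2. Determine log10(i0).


i0 = 4.853×10^-5 A/cm^2
log10(i0) = -4.314

-4.314


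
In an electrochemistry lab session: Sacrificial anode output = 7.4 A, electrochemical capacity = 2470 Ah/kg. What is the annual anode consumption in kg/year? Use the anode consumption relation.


Annual consumption = current * hours per year / capacity
Rate = 7.4 * 8760 / 2470 = 26.2 kg/year

26.2 kg/year


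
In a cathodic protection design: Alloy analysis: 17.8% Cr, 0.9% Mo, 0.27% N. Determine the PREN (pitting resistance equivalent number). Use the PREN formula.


Apply the PREN formula: PREN = Cr + 3.3*Mo + 16*N
PREN = 17.8 + 3.3*0.9 + 16*0.27
PREN = 17.8 + 2.97 + 4.32 = 25.09

25.09
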